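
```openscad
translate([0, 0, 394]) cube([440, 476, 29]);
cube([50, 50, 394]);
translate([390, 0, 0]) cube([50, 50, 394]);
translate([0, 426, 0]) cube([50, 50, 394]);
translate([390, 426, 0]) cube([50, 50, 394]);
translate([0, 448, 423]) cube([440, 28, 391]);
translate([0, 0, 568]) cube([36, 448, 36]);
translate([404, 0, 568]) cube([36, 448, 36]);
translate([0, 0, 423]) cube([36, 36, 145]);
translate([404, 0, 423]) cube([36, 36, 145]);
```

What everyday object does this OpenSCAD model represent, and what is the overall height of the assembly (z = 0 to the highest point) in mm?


A chair. The overall height is 814 mm.

A slab on four corner posts with a tall panel at the back — a chair. The seat slab sits at z = 394 with thickness 29, and the 391 mm backrest starts at the seat top, so the overall height is 394 + 29 + 391 = 814 mm.


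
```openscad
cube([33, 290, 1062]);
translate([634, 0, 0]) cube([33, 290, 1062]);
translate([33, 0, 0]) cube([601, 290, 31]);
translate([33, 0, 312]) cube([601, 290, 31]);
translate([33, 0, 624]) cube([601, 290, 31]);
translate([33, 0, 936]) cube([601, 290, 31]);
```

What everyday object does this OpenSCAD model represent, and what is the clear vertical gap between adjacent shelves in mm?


A bookshelf. The clear shelf gap is 281 mm.

Two tall side panels with 4 horizontal boards between them — a bookshelf. The first two shelf undersides are at z = 0 and z = 312; with shelf thickness 31, the clear gap is 312 − 0 − 31 = 281 mm.


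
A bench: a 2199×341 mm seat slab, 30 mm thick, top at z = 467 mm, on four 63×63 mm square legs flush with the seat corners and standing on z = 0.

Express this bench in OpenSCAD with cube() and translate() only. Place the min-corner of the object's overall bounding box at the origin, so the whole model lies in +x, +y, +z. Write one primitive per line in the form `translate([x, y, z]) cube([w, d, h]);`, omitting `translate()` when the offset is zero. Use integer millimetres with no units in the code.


// leg_h = 467 − 30 = 437
translate([0, 0, 437]) cube([2199, 341, 30]);
cube([63, 63, 437]);
translate([0, 278, 0]) cube([63, 63, 437]);
translate([2136, 0, 0]) cube([63, 63, 437]);
translate([2136, 278, 0]) cube([63, 63, 437]);


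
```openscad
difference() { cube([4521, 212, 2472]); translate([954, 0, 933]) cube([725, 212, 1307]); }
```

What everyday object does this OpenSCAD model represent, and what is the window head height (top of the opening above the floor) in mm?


A wall with a window opening. The window head height is 2240 mm.

A wall with a rectangular opening subtracted — a window. Sill at z = 933, opening 1307 mm tall, so the head is at 933 + 1307 = 2240 mm.


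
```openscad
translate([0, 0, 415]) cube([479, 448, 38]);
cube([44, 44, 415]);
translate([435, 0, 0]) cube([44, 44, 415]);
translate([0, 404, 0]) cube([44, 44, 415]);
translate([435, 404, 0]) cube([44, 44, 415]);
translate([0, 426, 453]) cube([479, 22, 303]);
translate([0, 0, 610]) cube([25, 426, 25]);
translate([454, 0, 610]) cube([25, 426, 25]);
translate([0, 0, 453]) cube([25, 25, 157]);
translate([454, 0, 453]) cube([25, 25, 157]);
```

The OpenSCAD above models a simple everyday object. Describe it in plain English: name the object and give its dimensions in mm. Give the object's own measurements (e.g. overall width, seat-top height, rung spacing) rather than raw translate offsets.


A chair. The seat is a 479×448×38 mm slab with its top at z = 453 mm, on four 44×44 mm corner legs (flush with the seat edges, standing on z = 0). A flat backrest 22 mm thick, 303 mm tall, spans the full seat width and rises from the seat top along its +y edge, rear face flush with the rear of the seat. Two armrests of 25×25 mm section run along each side from the seat's front edge to the front of the backrest, top faces 182 mm above the seat top and outer faces flush with the seat's x-edges; a 25×25 mm post under the front of each armrest stands on the seat at the front corner.


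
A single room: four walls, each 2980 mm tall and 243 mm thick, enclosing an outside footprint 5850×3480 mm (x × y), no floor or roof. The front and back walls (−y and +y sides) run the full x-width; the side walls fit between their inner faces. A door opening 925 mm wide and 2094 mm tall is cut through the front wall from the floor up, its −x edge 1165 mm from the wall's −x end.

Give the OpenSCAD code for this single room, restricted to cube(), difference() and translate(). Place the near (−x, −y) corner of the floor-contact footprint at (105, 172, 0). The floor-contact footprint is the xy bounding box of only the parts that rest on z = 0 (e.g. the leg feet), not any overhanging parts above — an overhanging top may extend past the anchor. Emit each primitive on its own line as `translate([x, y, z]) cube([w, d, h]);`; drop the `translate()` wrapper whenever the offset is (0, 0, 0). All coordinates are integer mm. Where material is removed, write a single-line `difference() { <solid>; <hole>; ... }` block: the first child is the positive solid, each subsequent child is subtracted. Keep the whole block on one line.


difference() { translate([105, 172, 0]) cube([5850, 243, 2980]); translate([1270, 172, 0]) cube([925, 243, 2094]); }
translate([105, 3409, 0]) cube([5850, 243, 2980]);
translate([105, 415, 0]) cube([243, 2994, 2980]);
translate([5712, 415, 0]) cube([243, 2994, 2980]);


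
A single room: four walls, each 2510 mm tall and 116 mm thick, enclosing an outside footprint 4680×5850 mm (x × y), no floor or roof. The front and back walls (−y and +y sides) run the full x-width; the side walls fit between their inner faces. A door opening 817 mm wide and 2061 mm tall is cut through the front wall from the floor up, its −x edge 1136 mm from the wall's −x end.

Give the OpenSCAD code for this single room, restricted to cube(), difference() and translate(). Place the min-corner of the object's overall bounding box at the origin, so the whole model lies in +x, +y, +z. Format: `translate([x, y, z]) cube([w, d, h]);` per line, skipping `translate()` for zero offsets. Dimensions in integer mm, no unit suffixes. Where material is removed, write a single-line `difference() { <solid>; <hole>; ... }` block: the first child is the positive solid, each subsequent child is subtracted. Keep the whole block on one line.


difference() { cube([4680, 116, 2510]); translate([1136, 0, 0]) cube([817, 116, 2061]); }
translate([0, 5734, 0]) cube([4680, 116, 2510]);
translate([0, 116, 0]) cube([116, 5618, 2510]);
translate([4564, 116, 0]) cube([116, 5618, 2510]);


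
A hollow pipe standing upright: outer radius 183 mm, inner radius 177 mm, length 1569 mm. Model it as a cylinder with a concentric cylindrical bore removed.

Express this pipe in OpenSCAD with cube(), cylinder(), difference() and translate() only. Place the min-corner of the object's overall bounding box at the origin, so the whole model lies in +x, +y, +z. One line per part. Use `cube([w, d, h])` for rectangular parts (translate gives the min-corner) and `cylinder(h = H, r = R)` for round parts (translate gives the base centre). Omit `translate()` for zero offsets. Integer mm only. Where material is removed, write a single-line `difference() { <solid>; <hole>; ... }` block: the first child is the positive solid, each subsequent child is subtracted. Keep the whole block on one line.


difference() { translate([183, 183, 0]) cylinder(h = 1569, r = 183); translate([183, 183, 0]) cylinder(h = 1569, r = 177); }


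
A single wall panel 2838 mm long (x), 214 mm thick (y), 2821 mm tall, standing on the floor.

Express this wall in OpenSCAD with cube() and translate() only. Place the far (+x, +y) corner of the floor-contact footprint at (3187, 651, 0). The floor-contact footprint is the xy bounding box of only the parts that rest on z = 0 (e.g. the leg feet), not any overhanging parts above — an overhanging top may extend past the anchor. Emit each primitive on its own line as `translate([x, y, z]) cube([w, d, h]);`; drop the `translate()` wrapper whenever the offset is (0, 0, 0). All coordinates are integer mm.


translate([349, 437, 0]) cube([2838, 214, 2821]);


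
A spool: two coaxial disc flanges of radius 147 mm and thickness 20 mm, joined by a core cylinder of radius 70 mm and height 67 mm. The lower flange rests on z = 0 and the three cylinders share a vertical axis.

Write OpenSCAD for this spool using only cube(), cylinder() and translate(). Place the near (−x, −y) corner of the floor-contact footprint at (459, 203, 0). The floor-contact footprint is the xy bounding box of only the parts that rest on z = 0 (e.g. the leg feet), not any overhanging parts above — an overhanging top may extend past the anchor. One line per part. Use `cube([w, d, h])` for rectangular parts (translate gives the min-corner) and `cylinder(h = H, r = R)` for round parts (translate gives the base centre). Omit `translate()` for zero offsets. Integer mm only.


translate([606, 350, 0]) cylinder(h = 20, r = 147);
translate([606, 350, 20]) cylinder(h = 67, r = 70);
translate([606, 350, 87]) cylinder(h = 20, r = 147);


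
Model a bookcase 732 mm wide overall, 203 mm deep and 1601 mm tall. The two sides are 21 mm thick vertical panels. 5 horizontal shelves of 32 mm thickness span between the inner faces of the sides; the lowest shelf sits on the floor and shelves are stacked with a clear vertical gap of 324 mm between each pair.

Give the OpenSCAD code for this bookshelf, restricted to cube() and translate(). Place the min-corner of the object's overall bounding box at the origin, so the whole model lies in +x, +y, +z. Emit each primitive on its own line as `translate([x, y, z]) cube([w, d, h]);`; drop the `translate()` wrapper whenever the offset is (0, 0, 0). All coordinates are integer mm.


cube([21, 203, 1601]);
translate([711, 0, 0]) cube([21, 203, 1601]);
translate([21, 0, 0]) cube([690, 203, 32]);
translate([21, 0, 356]) cube([690, 203, 32]);
translate([21, 0, 712]) cube([690, 203, 32]);
translate([21, 0, 1068]) cube([690, 203, 32]);
translate([21, 0, 1424]) cube([690, 203, 32]);


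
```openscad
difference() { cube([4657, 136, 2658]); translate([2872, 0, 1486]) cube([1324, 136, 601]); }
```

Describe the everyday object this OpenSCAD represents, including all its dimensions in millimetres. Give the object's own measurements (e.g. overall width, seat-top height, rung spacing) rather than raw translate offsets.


A wall 4657 mm long (x), 136 mm thick (y), 2658 mm tall, with a rectangular window opening cut through it. The opening is 1324 mm wide and 601 mm tall; its sill is at z = 1486 mm and its near (−x) edge is 2872 mm from the wall's −x end. The opening passes through the full wall thickness.


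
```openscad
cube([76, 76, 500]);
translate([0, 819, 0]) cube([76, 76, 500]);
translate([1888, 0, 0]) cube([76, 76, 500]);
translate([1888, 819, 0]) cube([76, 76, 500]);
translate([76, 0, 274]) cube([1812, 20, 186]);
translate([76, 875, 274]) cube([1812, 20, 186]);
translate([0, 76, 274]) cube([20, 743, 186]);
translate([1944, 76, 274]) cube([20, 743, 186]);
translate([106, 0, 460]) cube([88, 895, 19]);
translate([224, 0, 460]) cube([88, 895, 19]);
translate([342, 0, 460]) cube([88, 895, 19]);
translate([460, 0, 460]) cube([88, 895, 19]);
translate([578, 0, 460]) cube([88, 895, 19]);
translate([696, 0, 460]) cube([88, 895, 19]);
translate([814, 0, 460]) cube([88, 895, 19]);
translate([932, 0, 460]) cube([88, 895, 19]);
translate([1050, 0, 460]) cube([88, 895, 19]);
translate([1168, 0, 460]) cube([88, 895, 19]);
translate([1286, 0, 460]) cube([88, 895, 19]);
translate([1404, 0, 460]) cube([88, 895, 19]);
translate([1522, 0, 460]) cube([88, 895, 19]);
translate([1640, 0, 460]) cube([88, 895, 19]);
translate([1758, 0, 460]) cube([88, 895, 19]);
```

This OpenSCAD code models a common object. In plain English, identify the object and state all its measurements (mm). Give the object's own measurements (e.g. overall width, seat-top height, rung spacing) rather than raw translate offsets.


A bed frame 1964 mm long (x) by 895 mm wide (y). Four 76×76 mm corner posts, 500 mm tall, at the corners of the footprint. Four rails of 20 mm thickness and 186 mm height run between adjacent posts with their undersides at z = 274 mm, their outer faces flush with the outside of the frame (the two x-running rails run between the posts' inner faces; the two y-running rails run between the posts' inner faces). 15 slats, each 88 mm wide (x) and 19 mm thick, lie across the top of the two x-running rails, running the full 895 mm width of the frame in y; along x they sit between the end posts with a 30 mm gap after the −x posts and between neighbouring slats, leaving 42 mm before the +x posts.


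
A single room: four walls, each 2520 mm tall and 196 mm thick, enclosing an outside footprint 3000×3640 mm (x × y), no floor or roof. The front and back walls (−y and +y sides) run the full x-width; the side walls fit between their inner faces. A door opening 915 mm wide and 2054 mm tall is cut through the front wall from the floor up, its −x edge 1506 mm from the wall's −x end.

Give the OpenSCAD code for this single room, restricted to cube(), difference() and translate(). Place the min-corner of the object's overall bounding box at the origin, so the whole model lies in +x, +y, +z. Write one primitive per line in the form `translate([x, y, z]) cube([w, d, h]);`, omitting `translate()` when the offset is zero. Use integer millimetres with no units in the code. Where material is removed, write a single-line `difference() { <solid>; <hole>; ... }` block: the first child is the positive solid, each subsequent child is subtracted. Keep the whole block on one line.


difference() { cube([3000, 196, 2520]); translate([1506, 0, 0]) cube([915, 196, 2054]); }
translate([0, 3444, 0]) cube([3000, 196, 2520]);
translate([0, 196, 0]) cube([196, 3248, 2520]);
translate([2804, 196, 0]) cube([196, 3248, 2520]);


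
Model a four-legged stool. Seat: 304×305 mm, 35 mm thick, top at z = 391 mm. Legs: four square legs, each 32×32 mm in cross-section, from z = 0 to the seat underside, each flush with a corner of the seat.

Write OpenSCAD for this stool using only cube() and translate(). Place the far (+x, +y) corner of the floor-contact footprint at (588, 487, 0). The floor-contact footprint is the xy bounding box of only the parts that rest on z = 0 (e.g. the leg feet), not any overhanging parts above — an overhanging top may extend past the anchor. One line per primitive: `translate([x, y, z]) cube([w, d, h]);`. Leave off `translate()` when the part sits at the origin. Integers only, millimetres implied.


translate([284, 182, 356]) cube([304, 305, 35]);
translate([284, 182, 0]) cube([32, 32, 356]);
translate([556, 182, 0]) cube([32, 32, 356]);
translate([284, 455, 0]) cube([32, 32, 356]);
translate([556, 455, 0]) cube([32, 32, 356]);


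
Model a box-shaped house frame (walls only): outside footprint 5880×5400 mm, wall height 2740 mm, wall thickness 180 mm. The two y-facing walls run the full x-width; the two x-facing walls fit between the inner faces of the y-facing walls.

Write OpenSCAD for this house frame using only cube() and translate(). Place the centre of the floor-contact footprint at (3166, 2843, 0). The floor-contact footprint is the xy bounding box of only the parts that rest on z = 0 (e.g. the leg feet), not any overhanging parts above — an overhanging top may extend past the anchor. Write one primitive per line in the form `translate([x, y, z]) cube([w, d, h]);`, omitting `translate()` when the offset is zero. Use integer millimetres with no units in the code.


translate([226, 143, 0]) cube([5880, 180, 2740]);
translate([226, 5363, 0]) cube([5880, 180, 2740]);
translate([226, 323, 0]) cube([180, 5040, 2740]);
translate([5926, 323, 0]) cube([180, 5040, 2740]);


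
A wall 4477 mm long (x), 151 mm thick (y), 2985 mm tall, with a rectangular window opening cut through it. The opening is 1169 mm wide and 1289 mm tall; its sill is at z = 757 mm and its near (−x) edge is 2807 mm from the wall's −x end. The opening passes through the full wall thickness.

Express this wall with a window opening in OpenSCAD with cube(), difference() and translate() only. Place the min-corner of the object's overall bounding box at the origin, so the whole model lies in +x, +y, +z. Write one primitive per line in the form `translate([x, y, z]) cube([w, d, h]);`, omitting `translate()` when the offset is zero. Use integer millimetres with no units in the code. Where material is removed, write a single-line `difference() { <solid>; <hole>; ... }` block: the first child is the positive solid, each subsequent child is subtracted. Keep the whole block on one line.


difference() { cube([4477, 151, 2985]); translate([2807, 0, 757]) cube([1169, 151, 1289]); }


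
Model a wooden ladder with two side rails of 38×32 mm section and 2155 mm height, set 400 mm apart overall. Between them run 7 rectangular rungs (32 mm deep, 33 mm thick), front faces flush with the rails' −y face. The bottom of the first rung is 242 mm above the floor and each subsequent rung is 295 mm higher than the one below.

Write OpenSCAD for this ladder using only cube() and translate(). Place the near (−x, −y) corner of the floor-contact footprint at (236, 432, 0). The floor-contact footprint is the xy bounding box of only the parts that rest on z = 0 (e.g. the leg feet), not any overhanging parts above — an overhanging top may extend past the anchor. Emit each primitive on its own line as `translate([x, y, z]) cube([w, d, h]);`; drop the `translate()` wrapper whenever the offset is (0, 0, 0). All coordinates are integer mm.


translate([236, 432, 0]) cube([38, 32, 2155]);
translate([598, 432, 0]) cube([38, 32, 2155]);
translate([274, 432, 242]) cube([324, 32, 33]);
translate([274, 432, 537]) cube([324, 32, 33]);
translate([274, 432, 832]) cube([324, 32, 33]);
translate([274, 432, 1127]) cube([324, 32, 33]);
translate([274, 432, 1422]) cube([324, 32, 33]);
translate([274, 432, 1717]) cube([324, 32, 33]);
translate([274, 432, 2012]) cube([324, 32, 33]);


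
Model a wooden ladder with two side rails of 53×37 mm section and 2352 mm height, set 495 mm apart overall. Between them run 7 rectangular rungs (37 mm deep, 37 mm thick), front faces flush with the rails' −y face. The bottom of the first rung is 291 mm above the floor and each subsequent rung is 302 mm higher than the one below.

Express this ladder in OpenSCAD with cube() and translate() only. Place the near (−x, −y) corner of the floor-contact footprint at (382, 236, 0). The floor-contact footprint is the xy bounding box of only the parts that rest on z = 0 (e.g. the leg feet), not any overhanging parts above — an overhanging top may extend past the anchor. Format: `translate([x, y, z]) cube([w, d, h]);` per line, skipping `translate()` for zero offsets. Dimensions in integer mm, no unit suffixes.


translate([382, 236, 0]) cube([53, 37, 2352]);
translate([824, 236, 0]) cube([53, 37, 2352]);
translate([435, 236, 291]) cube([389, 37, 37]);
translate([435, 236, 593]) cube([389, 37, 37]);
translate([435, 236, 895]) cube([389, 37, 37]);
translate([435, 236, 1197]) cube([389, 37, 37]);
translate([435, 236, 1499]) cube([389, 37, 37]);
translate([435, 236, 1801]) cube([389, 37, 37]);
translate([435, 236, 2103]) cube([389, 37, 37]);


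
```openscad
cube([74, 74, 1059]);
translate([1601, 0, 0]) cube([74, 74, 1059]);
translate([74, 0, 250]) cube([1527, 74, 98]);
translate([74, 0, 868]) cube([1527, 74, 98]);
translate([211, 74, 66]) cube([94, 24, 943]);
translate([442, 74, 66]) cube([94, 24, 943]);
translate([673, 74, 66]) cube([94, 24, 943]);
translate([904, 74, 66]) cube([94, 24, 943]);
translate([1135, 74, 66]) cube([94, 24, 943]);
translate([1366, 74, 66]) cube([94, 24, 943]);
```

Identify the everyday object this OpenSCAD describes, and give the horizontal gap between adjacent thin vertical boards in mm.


A fence section. The picket gap is 137 mm.

Two posts, two rails, 6 pickets — a fence section. Span 1527 mm holds 6 pickets of 94 mm with 7 equal gaps: ⌊(1527 − 6·94) / 7⌋ = 137 mm.


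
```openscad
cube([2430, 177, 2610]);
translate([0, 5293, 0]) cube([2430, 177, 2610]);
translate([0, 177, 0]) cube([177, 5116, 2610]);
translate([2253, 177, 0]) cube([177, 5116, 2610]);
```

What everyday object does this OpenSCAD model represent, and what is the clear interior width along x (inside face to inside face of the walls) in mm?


A house (or room) frame. The interior width is 2076 mm.

Four 2610 mm walls enclosing a rectangle with no floor or roof — a room or house frame. Outside width is 2430 mm and wall thickness is 177 mm, so the interior width is 2430 − 2 × 177 = 2076 mm.


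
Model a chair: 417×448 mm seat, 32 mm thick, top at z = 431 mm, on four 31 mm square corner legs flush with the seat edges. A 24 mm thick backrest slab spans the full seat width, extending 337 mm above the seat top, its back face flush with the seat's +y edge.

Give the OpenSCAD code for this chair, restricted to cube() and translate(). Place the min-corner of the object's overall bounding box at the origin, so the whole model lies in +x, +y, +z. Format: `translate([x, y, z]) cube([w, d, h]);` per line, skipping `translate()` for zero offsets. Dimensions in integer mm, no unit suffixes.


translate([0, 0, 399]) cube([417, 448, 32]);
cube([31, 31, 399]);
translate([386, 0, 0]) cube([31, 31, 399]);
translate([0, 417, 0]) cube([31, 31, 399]);
translate([386, 417, 0]) cube([31, 31, 399]);
translate([0, 424, 431]) cube([417, 24, 337]);


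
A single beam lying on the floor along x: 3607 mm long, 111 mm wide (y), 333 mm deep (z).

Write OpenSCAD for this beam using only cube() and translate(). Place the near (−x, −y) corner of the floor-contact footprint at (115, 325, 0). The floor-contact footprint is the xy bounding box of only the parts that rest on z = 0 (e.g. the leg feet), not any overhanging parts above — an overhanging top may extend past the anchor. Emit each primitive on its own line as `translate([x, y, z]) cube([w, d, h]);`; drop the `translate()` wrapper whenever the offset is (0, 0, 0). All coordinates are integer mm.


translate([115, 325, 0]) cube([3607, 111, 333]);


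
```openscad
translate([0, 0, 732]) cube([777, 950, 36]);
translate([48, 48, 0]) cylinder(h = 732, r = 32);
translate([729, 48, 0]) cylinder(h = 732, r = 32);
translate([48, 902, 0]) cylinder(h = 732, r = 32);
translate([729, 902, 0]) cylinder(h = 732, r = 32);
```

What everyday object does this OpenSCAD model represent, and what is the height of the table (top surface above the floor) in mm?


A table. The table height is 768 mm.

A 777×950×36 slab sits at z = 732 on four Ø64 mm round legs — a table. The top surface is at 732 + 36 = 768 mm.


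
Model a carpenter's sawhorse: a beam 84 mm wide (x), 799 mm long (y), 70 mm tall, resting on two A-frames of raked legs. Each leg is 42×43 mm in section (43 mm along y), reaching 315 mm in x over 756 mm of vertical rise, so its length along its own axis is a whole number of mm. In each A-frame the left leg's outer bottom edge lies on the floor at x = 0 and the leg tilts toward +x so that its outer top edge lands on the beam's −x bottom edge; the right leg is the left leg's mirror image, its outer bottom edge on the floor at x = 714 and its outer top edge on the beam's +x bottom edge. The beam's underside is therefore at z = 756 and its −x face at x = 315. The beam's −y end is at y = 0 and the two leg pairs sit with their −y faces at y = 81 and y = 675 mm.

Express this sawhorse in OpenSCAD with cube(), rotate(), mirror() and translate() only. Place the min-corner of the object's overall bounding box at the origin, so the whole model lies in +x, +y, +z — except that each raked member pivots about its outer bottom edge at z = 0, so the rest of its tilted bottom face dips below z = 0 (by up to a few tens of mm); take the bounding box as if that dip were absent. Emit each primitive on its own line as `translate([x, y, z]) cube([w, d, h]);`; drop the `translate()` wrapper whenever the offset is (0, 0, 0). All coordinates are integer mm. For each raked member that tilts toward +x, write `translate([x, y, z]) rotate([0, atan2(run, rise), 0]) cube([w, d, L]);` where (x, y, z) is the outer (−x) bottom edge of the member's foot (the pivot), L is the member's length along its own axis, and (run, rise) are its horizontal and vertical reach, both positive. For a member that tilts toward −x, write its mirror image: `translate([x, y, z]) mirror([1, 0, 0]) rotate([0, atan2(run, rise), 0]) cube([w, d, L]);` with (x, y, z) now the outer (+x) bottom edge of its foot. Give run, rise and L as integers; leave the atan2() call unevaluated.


translate([315, 0, 756]) cube([84, 799, 70]);
translate([0, 81, 0]) rotate([0, atan2(315, 756), 0]) cube([42, 43, 819]);
translate([714, 81, 0]) mirror([1, 0, 0]) rotate([0, atan2(315, 756), 0]) cube([42, 43, 819]);
translate([0, 675, 0]) rotate([0, atan2(315, 756), 0]) cube([42, 43, 819]);
translate([714, 675, 0]) mirror([1, 0, 0]) rotate([0, atan2(315, 756), 0]) cube([42, 43, 819]);


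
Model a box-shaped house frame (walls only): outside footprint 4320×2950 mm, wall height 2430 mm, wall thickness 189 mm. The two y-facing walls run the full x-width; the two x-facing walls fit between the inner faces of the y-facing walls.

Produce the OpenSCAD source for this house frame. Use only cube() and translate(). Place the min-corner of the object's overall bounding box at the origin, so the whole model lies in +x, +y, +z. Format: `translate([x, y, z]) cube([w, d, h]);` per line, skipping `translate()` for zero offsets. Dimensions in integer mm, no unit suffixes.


cube([4320, 189, 2430]);
translate([0, 2761, 0]) cube([4320, 189, 2430]);
translate([0, 189, 0]) cube([189, 2572, 2430]);
translate([4131, 189, 0]) cube([189, 2572, 2430]);


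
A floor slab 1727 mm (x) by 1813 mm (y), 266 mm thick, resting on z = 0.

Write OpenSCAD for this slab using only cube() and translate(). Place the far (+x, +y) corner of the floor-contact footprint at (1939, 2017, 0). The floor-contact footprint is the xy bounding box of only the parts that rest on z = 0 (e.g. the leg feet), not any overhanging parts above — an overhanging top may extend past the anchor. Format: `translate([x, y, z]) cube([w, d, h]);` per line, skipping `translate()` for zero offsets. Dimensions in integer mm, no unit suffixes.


translate([212, 204, 0]) cube([1727, 1813, 266]);


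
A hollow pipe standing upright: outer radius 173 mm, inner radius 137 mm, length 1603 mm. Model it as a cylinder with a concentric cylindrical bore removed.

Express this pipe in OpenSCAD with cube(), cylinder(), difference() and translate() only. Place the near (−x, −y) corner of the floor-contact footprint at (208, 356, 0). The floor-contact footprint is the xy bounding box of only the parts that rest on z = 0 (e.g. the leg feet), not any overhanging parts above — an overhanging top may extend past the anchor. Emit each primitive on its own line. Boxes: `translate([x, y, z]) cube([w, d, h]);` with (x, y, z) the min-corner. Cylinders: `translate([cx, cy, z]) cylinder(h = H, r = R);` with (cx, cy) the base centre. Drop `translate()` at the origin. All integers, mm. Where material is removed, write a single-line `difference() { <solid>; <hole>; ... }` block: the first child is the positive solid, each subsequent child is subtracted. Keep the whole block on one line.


difference() { translate([381, 529, 0]) cylinder(h = 1603, r = 173); translate([381, 529, 0]) cylinder(h = 1603, r = 137); }


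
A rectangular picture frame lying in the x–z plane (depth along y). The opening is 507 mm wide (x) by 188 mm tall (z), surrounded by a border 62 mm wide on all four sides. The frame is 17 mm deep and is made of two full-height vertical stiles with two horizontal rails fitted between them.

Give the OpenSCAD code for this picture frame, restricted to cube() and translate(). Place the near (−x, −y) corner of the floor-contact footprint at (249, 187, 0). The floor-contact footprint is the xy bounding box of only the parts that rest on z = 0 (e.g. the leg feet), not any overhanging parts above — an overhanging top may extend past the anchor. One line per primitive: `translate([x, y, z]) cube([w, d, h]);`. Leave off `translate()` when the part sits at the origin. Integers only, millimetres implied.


translate([249, 187, 0]) cube([62, 17, 312]);
translate([818, 187, 0]) cube([62, 17, 312]);
translate([311, 187, 0]) cube([507, 17, 62]);
translate([311, 187, 250]) cube([507, 17, 62]);


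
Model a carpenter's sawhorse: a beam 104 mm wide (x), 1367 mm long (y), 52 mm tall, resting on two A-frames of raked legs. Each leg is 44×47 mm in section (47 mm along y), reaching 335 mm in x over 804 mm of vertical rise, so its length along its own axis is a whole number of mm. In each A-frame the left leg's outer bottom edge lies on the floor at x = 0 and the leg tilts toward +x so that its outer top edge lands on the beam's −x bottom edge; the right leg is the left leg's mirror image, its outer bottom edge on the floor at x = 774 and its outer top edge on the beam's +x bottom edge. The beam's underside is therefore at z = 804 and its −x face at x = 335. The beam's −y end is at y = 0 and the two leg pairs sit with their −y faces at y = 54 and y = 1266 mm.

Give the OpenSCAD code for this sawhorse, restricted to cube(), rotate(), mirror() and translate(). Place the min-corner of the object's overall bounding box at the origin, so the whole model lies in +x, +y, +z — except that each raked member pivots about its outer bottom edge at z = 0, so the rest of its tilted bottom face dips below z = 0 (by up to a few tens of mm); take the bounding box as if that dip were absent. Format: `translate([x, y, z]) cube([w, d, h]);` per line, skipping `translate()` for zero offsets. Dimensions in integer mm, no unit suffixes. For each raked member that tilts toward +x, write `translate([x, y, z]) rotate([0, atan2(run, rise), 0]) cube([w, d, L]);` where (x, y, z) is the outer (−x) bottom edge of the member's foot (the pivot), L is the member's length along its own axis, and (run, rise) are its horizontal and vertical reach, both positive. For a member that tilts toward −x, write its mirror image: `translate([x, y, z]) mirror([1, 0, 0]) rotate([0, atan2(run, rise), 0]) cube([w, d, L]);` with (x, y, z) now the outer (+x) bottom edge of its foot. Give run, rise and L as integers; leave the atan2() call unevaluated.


translate([335, 0, 804]) cube([104, 1367, 52]);
translate([0, 54, 0]) rotate([0, atan2(335, 804), 0]) cube([44, 47, 871]);
translate([774, 54, 0]) mirror([1, 0, 0]) rotate([0, atan2(335, 804), 0]) cube([44, 47, 871]);
translate([0, 1266, 0]) rotate([0, atan2(335, 804), 0]) cube([44, 47, 871]);
translate([774, 1266, 0]) mirror([1, 0, 0]) rotate([0, atan2(335, 804), 0]) cube([44, 47, 871]);


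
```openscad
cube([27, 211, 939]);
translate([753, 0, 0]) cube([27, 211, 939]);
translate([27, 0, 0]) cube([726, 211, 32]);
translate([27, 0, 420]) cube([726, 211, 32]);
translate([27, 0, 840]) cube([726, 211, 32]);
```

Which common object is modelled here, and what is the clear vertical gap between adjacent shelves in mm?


A bookshelf. The clear shelf gap is 388 mm.

Two tall side panels with 3 horizontal boards between them — a bookshelf. The first two shelf undersides are at z = 0 and z = 420; with shelf thickness 32, the clear gap is 420 − 0 − 32 = 388 mm.


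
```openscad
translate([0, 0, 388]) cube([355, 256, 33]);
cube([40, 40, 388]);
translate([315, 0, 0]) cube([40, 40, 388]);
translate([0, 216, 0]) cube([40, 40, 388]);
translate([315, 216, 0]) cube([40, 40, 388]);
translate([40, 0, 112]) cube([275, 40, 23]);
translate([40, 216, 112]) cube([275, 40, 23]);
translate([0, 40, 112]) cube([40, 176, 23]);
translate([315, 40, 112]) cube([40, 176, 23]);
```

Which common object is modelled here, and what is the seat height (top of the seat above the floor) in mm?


A stool. The seat height is 421 mm.

A 355×256×33 slab at z = 388 on four corner posts — a stool. The seat top is 388 + 33 = 421 mm.


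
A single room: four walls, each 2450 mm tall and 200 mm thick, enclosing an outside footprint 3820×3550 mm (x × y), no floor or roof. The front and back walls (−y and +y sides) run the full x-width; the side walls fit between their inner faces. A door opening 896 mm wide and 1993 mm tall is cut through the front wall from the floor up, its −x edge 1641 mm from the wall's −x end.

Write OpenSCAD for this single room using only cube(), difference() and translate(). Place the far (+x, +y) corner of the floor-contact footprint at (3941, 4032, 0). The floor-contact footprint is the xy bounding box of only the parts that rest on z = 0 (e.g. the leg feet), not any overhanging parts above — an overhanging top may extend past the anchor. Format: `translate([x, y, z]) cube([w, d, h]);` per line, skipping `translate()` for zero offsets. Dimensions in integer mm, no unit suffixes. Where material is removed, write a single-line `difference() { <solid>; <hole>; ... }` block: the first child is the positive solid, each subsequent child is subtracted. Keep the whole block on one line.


difference() { translate([121, 482, 0]) cube([3820, 200, 2450]); translate([1762, 482, 0]) cube([896, 200, 1993]); }
translate([121, 3832, 0]) cube([3820, 200, 2450]);
translate([121, 682, 0]) cube([200, 3150, 2450]);
translate([3741, 682, 0]) cube([200, 3150, 2450]);


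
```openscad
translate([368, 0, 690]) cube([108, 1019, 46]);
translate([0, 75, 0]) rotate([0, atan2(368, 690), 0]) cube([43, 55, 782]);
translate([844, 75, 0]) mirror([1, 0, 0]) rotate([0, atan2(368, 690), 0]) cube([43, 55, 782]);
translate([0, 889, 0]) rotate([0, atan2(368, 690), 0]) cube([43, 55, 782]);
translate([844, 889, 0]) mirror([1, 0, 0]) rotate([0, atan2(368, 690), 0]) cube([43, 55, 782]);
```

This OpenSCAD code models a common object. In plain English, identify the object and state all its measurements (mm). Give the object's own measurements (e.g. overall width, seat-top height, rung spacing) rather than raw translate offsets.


A sawhorse. A 108×1019×46 mm beam (x, y, z) sits on two A-frame leg pairs. Each pair is two raked legs of 43×55 mm section (55 mm along y) splaying symmetrically in x. Each leg rises 690 mm vertically over 368 mm of horizontal reach and is 782 mm long along its own axis. Every leg's outer bottom edge rests on the floor and its outer top edge meets a bottom edge of the beam — the left legs (tilting toward +x) meet the beam's −x bottom edge, the right legs (their mirror images, tilting toward −x) meet its +x bottom edge — so the leg tops tuck under the beam, the beam's underside is 690 mm above the floor, and the feet are 844 mm apart outside-to-outside with the beam centred between them. The two leg pairs are set in 75 mm from either end of the beam.


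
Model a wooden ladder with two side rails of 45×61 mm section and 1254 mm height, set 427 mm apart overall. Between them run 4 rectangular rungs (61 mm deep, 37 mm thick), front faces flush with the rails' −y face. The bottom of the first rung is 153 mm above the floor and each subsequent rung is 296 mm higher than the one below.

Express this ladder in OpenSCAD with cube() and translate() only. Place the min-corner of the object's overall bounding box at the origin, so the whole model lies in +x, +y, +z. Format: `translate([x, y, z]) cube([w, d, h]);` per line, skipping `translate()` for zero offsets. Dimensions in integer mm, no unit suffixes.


cube([45, 61, 1254]);
translate([382, 0, 0]) cube([45, 61, 1254]);
translate([45, 0, 153]) cube([337, 61, 37]);
translate([45, 0, 449]) cube([337, 61, 37]);
translate([45, 0, 745]) cube([337, 61, 37]);
translate([45, 0, 1041]) cube([337, 61, 37]);


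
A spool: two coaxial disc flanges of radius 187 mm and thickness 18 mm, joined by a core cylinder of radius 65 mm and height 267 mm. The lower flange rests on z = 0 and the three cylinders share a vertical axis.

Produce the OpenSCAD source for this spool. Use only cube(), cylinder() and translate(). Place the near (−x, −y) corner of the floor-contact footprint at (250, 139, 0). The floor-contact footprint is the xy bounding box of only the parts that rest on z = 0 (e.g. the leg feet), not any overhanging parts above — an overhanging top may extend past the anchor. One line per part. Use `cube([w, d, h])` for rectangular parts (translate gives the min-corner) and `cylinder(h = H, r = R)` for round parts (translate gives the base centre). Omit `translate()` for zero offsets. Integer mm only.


translate([437, 326, 0]) cylinder(h = 18, r = 187);
translate([437, 326, 18]) cylinder(h = 267, r = 65);
translate([437, 326, 285]) cylinder(h = 18, r = 187);


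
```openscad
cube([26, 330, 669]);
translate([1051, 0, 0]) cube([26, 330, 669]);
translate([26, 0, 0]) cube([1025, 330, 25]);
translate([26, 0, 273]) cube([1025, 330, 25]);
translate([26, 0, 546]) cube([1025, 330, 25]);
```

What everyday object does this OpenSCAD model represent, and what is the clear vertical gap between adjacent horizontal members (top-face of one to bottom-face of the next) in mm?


A bookshelf. The clear shelf gap is 248 mm.

Two tall side panels with 3 horizontal boards between them — a bookshelf. The first two shelf undersides are at z = 0 and z = 273; with shelf thickness 25, the clear gap is 273 − 0 − 25 = 248 mm.


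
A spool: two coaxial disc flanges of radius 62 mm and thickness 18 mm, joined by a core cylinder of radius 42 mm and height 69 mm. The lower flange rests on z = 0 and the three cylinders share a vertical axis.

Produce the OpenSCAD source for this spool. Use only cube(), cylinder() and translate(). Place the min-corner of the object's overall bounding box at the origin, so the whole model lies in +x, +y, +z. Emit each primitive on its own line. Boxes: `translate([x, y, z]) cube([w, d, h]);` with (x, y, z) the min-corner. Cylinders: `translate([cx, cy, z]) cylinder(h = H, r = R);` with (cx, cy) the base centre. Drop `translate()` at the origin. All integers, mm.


translate([62, 62, 0]) cylinder(h = 18, r = 62);
translate([62, 62, 18]) cylinder(h = 69, r = 42);
translate([62, 62, 87]) cylinder(h = 18, r = 62);


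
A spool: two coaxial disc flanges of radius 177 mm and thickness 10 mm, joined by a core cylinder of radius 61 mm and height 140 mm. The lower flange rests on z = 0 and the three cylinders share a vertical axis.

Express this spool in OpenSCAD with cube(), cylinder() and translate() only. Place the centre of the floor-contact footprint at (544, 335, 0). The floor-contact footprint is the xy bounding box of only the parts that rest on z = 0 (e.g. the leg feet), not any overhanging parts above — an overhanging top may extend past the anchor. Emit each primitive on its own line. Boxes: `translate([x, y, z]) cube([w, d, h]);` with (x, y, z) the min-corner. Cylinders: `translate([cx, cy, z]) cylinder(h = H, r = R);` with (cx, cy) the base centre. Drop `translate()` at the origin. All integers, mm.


translate([544, 335, 0]) cylinder(h = 10, r = 177);
translate([544, 335, 10]) cylinder(h = 140, r = 61);
translate([544, 335, 150]) cylinder(h = 10, r = 177);


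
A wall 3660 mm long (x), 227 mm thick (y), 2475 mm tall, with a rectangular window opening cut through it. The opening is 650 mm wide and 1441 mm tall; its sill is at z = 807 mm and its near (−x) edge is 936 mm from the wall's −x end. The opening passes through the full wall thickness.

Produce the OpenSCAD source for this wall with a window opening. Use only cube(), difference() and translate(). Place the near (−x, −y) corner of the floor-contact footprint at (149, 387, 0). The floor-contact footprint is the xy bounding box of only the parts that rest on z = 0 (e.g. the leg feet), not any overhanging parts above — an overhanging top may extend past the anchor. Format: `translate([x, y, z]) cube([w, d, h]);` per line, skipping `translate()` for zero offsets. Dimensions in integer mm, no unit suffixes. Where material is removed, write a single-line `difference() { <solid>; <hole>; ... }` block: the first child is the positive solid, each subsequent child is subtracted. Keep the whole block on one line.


difference() { translate([149, 387, 0]) cube([3660, 227, 2475]); translate([1085, 387, 807]) cube([650, 227, 1441]); }
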